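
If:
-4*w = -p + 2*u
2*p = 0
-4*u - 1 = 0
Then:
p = 0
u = -1/4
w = 1/8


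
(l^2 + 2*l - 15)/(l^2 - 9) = (l + 5)/(l + 3)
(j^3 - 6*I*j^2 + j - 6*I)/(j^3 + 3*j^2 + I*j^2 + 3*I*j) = (j^2 - 7*I*j - 6)/(j*(j + 3))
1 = 1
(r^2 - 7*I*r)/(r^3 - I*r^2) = (r - 7*I)/(r*(r - I))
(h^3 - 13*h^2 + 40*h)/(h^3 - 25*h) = (h - 8)/(h + 5)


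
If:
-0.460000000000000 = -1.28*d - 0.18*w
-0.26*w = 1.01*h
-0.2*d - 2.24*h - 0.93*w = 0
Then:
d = 0.39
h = 0.06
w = -0.22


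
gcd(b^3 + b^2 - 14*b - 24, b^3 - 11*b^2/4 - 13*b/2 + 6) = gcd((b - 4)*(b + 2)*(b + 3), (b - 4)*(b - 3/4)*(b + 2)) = b^2 - 2*b - 8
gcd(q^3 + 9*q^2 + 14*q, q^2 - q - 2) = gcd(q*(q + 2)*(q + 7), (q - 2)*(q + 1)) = 1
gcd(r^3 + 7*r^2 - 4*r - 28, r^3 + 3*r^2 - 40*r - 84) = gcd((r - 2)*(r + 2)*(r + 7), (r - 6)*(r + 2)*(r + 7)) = r^2 + 9*r + 14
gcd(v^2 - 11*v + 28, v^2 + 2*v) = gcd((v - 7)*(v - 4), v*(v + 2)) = 1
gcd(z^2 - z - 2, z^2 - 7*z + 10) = z - 2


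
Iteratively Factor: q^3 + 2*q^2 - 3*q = (q - 1)*(q^2 + 3*q) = q*(q - 1)*(q + 3)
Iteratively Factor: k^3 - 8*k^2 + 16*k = (k - 4)*(k^2 - 4*k) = k*(k - 4)*(k - 4)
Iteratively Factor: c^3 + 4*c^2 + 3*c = (c + 3)*(c^2 + c) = (c + 1)*(c + 3)*(c)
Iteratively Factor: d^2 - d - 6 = (d + 2)*(d - 3)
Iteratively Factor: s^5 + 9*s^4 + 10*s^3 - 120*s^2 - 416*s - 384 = (s + 4)*(s^4 + 5*s^3 - 10*s^2 - 80*s - 96) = (s + 3)*(s + 4)*(s^3 + 2*s^2 - 16*s - 32) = (s + 3)*(s + 4)^2*(s^2 - 2*s - 8) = (s - 4)*(s + 3)*(s + 4)^2*(s + 2)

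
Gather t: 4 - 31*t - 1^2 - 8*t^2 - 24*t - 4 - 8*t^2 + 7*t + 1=-16*t^2 - 48*t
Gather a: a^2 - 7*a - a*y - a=a^2 + a*(-y - 8)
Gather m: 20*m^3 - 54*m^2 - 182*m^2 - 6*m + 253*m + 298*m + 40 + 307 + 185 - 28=20*m^3 - 236*m^2 + 545*m + 504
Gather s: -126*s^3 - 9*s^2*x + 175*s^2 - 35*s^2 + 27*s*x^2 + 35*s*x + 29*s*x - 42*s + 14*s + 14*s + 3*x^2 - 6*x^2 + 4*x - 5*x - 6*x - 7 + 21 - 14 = -126*s^3 + s^2*(140 - 9*x) + s*(27*x^2 + 64*x - 14) - 3*x^2 - 7*x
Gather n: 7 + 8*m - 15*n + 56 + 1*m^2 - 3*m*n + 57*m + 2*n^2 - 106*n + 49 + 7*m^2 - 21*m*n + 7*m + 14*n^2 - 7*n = 8*m^2 + 72*m + 16*n^2 + n*(-24*m - 128) + 112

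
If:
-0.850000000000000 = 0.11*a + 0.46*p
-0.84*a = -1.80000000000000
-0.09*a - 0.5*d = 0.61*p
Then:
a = 2.14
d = 2.49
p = -2.36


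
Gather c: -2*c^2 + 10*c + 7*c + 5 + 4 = -2*c^2 + 17*c + 9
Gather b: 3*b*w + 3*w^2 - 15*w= 3*b*w + 3*w^2 - 15*w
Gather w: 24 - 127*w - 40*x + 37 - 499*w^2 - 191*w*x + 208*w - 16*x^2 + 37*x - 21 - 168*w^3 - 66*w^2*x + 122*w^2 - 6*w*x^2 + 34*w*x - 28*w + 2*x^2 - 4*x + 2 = -168*w^3 + w^2*(-66*x - 377) + w*(-6*x^2 - 157*x + 53) - 14*x^2 - 7*x + 42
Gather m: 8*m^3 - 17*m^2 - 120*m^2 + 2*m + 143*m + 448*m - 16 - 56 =8*m^3 - 137*m^2 + 593*m - 72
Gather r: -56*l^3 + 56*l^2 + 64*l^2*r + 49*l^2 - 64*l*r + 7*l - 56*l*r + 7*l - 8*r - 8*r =-56*l^3 + 105*l^2 + 14*l + r*(64*l^2 - 120*l - 16)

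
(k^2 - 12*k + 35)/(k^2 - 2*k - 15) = (k - 7)/(k + 3)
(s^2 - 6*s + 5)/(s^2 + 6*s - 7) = (s - 5)/(s + 7)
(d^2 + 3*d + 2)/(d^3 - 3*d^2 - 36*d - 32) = (d + 2)/(d^2 - 4*d - 32)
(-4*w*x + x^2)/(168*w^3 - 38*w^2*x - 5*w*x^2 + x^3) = x/(-42*w^2 - w*x + x^2)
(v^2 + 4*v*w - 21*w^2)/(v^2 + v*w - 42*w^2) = (v - 3*w)/(v - 6*w)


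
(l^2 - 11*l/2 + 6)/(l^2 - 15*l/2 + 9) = (l - 4)/(l - 6)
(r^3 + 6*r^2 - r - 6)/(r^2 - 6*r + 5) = (r^2 + 7*r + 6)/(r - 5)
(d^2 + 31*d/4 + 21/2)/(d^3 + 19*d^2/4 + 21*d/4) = (d + 6)/(d*(d + 3))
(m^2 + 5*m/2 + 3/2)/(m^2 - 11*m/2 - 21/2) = (m + 1)/(m - 7)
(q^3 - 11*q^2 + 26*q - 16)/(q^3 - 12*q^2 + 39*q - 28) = (q^2 - 10*q + 16)/(q^2 - 11*q + 28)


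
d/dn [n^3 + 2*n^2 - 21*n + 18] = 3*n^2 + 4*n - 21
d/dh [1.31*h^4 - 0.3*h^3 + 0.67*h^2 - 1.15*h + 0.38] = 5.24*h^3 - 0.9*h^2 + 1.34*h - 1.15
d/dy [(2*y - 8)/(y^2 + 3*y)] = 2*(-y^2 + 8*y + 12)/(y^2*(y^2 + 6*y + 9))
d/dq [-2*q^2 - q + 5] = -4*q - 1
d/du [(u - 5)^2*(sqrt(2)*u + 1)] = (u - 5)*(2*sqrt(2)*u + sqrt(2)*(u - 5) + 2)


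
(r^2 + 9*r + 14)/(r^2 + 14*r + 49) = (r + 2)/(r + 7)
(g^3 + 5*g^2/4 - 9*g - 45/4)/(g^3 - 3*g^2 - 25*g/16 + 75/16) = 4*(g + 3)/(4*g - 5)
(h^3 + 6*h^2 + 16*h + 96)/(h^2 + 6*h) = h + 16/h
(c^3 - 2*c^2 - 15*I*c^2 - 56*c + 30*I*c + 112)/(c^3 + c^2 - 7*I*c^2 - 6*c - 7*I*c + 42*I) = (c - 8*I)/(c + 3)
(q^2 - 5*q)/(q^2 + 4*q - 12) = q*(q - 5)/(q^2 + 4*q - 12)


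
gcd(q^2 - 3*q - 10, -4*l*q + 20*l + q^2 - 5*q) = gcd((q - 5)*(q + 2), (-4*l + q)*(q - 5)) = q - 5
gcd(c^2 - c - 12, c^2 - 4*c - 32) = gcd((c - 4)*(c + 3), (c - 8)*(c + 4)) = 1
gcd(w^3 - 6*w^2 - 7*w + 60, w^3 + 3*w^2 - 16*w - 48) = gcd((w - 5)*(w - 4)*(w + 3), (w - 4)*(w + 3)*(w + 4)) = w^2 - w - 12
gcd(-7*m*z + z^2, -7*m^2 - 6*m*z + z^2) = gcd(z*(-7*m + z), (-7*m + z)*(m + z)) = -7*m + z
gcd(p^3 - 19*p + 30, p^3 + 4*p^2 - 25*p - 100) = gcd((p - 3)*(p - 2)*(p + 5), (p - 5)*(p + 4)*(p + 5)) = p + 5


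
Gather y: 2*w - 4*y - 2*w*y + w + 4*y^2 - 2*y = 3*w + 4*y^2 + y*(-2*w - 6)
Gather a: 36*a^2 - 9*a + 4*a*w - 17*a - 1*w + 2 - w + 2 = 36*a^2 + a*(4*w - 26) - 2*w + 4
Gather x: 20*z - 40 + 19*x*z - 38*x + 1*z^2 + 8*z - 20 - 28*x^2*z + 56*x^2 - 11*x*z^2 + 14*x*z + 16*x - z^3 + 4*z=x^2*(56 - 28*z) + x*(-11*z^2 + 33*z - 22) - z^3 + z^2 + 32*z - 60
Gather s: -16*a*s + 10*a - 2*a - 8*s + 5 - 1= 8*a + s*(-16*a - 8) + 4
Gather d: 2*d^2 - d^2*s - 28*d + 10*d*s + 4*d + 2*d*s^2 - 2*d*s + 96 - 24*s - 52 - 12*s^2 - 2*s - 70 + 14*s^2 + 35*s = d^2*(2 - s) + d*(2*s^2 + 8*s - 24) + 2*s^2 + 9*s - 26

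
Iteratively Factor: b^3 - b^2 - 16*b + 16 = (b + 4)*(b^2 - 5*b + 4) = (b - 4)*(b + 4)*(b - 1)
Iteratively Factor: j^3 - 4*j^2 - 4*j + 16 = (j - 2)*(j^2 - 2*j - 8) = (j - 4)*(j - 2)*(j + 2)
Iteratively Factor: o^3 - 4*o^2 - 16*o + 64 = (o - 4)*(o^2 - 16) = (o - 4)^2*(o + 4)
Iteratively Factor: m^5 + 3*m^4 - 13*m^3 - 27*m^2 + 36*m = (m + 3)*(m^4 - 13*m^2 + 12*m) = (m + 3)*(m + 4)*(m^3 - 4*m^2 + 3*m) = (m - 1)*(m + 3)*(m + 4)*(m^2 - 3*m) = (m - 3)*(m - 1)*(m + 3)*(m + 4)*(m)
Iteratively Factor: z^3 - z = (z - 1)*(z^2 + z) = z*(z - 1)*(z + 1)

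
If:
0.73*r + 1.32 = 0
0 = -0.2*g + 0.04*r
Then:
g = -0.36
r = -1.81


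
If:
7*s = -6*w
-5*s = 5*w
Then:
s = 0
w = 0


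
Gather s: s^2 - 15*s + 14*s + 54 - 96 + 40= s^2 - s - 2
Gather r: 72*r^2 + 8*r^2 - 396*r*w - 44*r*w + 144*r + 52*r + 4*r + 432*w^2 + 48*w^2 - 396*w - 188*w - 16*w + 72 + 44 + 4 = 80*r^2 + r*(200 - 440*w) + 480*w^2 - 600*w + 120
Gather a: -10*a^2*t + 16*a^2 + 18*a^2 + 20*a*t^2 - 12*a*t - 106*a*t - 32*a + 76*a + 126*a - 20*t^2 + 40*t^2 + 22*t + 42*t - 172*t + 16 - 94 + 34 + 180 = a^2*(34 - 10*t) + a*(20*t^2 - 118*t + 170) + 20*t^2 - 108*t + 136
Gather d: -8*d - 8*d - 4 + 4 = -16*d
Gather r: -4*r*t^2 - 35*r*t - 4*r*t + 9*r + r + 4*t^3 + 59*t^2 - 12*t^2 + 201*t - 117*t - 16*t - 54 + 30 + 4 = r*(-4*t^2 - 39*t + 10) + 4*t^3 + 47*t^2 + 68*t - 20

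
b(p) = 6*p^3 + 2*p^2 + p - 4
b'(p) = 18*p^2 + 4*p + 1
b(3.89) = 383.34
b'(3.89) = 288.94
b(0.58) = -1.58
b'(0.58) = 9.38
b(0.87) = 2.33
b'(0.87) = 18.10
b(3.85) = 371.89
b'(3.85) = 283.20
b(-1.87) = -38.11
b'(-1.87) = 56.46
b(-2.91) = -137.83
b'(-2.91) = 141.79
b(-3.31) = -202.99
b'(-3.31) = 184.97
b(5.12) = 858.86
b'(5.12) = 493.34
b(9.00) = 4541.00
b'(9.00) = 1495.00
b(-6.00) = -1234.00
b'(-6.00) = 625.00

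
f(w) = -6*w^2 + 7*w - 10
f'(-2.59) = 38.08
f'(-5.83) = 76.96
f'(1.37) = -9.44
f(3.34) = -53.55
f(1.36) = -11.58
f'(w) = 7 - 12*w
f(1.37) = -11.67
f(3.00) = -43.00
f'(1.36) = -9.32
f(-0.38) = -13.53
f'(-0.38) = 11.56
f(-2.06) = -49.88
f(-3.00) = -85.00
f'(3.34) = -33.08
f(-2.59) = -68.38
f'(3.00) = -29.00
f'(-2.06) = 31.72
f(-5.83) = -254.74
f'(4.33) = -44.96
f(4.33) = -92.18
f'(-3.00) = 43.00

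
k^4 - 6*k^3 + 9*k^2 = k^2*(k - 3)^2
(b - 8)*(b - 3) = b^2 - 11*b + 24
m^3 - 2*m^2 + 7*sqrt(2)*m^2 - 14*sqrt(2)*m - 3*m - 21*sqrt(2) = (m - 3)*(m + 1)*(m + 7*sqrt(2))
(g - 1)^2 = g^2 - 2*g + 1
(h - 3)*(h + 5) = h^2 + 2*h - 15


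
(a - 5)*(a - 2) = a^2 - 7*a + 10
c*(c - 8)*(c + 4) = c^3 - 4*c^2 - 32*c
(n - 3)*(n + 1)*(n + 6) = n^3 + 4*n^2 - 15*n - 18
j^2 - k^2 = (j - k)*(j + k)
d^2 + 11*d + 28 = (d + 4)*(d + 7)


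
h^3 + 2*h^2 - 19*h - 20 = (h - 4)*(h + 1)*(h + 5)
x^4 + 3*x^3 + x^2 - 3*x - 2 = (x - 1)*(x + 1)^2*(x + 2)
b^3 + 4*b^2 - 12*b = b*(b - 2)*(b + 6)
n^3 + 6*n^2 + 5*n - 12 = (n - 1)*(n + 3)*(n + 4)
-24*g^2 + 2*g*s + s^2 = (-4*g + s)*(6*g + s)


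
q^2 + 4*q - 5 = (q - 1)*(q + 5)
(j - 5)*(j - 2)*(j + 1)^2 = j^4 - 5*j^3 - 3*j^2 + 13*j + 10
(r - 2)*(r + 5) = r^2 + 3*r - 10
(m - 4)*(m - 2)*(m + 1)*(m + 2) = m^4 - 3*m^3 - 8*m^2 + 12*m + 16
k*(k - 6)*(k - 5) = k^3 - 11*k^2 + 30*k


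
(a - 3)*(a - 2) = a^2 - 5*a + 6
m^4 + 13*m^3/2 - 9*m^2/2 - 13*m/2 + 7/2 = (m - 1)*(m - 1/2)*(m + 1)*(m + 7)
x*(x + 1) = x^2 + x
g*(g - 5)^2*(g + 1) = g^4 - 9*g^3 + 15*g^2 + 25*g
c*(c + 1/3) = c^2 + c/3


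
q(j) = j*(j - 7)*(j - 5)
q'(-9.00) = 494.00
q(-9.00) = -2016.00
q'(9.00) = 62.00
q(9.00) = 72.00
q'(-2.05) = 96.81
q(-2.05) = -130.80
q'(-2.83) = 126.95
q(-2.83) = -217.82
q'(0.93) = 15.27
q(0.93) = 22.98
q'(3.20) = -11.08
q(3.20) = 21.89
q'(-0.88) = 58.44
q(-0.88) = -40.77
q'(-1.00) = 62.00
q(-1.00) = -48.00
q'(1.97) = -0.64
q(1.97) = 30.02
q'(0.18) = 30.78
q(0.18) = 5.92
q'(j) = j*(j - 7) + j*(j - 5) + (j - 7)*(j - 5)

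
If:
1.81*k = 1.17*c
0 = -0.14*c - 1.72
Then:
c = -12.29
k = -7.94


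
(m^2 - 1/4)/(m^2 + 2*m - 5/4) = (2*m + 1)/(2*m + 5)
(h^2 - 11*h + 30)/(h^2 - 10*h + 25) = (h - 6)/(h - 5)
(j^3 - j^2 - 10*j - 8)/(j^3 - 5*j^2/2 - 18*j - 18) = 2*(j^2 - 3*j - 4)/(2*j^2 - 9*j - 18)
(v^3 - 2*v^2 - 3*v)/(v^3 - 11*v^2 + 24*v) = (v + 1)/(v - 8)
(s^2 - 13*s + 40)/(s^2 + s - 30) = (s - 8)/(s + 6)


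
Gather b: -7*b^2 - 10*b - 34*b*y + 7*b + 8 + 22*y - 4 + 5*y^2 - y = -7*b^2 + b*(-34*y - 3) + 5*y^2 + 21*y + 4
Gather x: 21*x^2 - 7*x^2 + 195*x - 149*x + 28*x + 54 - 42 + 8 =14*x^2 + 74*x + 20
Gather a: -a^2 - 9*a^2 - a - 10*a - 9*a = -10*a^2 - 20*a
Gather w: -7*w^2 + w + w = -7*w^2 + 2*w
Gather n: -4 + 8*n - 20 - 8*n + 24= 0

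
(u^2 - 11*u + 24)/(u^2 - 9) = (u - 8)/(u + 3)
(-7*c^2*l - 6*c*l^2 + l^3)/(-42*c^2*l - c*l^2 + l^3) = (c + l)/(6*c + l)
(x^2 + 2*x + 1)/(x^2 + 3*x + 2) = (x + 1)/(x + 2)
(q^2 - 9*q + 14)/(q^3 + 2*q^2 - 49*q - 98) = (q - 2)/(q^2 + 9*q + 14)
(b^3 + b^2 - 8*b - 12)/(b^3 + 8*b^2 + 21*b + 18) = (b^2 - b - 6)/(b^2 + 6*b + 9)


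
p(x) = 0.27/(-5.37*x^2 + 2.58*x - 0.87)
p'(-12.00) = -0.00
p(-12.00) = -0.00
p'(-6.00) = -0.00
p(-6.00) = -0.00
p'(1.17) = 0.10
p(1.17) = -0.05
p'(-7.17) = -0.00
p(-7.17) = -0.00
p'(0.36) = 0.86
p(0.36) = -0.42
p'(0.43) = 0.97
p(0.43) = -0.36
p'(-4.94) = -0.00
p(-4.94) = -0.00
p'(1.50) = 0.04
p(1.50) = -0.03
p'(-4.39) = -0.00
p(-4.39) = -0.00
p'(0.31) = 0.59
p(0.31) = -0.46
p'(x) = 0.27*(10.74*x - 2.58)/(-5.37*x^2 + 2.58*x - 0.87)^2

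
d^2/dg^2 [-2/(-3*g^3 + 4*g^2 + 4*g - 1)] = 4*((4 - 9*g)*(3*g^3 - 4*g^2 - 4*g + 1) + (-9*g^2 + 8*g + 4)^2)/(3*g^3 - 4*g^2 - 4*g + 1)^3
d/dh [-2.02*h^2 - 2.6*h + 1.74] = -4.04*h - 2.6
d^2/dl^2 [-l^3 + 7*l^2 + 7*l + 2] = 14 - 6*l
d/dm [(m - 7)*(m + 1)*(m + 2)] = 3*m^2 - 8*m - 19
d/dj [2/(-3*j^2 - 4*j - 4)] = 4*(3*j + 2)/(3*j^2 + 4*j + 4)^2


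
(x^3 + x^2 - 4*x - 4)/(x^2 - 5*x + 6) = (x^2 + 3*x + 2)/(x - 3)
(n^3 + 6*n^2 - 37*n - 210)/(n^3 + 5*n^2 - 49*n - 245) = (n - 6)/(n - 7)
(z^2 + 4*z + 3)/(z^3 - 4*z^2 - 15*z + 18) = (z + 1)/(z^2 - 7*z + 6)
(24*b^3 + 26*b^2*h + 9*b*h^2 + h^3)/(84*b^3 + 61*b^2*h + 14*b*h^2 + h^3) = (2*b + h)/(7*b + h)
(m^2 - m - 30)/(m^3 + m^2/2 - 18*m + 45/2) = 2*(m - 6)/(2*m^2 - 9*m + 9)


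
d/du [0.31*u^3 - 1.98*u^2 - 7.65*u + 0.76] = 0.93*u^2 - 3.96*u - 7.65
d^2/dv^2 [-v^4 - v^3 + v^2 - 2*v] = -12*v^2 - 6*v + 2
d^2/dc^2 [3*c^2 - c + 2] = 6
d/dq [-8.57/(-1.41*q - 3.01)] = -12.0837/(1.41*q + 3.01)^2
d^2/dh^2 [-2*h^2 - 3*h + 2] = -4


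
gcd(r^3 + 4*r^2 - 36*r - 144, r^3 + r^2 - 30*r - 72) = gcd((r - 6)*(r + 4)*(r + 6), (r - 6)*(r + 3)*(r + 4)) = r^2 - 2*r - 24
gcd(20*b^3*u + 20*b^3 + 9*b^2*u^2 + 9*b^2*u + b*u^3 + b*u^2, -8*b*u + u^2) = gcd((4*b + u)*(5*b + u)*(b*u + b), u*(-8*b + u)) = 1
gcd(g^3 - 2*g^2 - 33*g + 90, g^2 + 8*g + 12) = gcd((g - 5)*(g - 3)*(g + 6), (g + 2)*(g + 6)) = g + 6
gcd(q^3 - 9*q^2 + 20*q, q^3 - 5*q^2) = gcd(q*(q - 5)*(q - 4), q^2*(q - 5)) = q^2 - 5*q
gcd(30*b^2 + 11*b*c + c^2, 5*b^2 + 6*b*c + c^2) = 5*b + c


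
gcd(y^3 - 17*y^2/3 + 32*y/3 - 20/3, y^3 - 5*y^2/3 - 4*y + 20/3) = y^2 - 11*y/3 + 10/3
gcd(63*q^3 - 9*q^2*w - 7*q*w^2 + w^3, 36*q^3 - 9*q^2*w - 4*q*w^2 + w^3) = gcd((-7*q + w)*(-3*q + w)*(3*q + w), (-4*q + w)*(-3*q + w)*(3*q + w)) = 9*q^2 - w^2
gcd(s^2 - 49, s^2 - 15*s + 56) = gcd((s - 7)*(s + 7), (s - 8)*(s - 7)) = s - 7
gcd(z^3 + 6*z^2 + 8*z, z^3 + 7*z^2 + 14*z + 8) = z^2 + 6*z + 8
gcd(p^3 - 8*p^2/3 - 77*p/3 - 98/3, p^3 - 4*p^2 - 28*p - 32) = p + 2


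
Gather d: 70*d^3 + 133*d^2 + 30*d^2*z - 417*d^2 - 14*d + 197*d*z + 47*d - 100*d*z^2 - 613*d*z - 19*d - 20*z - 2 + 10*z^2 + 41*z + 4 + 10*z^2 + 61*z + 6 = 70*d^3 + d^2*(30*z - 284) + d*(-100*z^2 - 416*z + 14) + 20*z^2 + 82*z + 8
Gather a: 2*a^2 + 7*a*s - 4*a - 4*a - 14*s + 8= 2*a^2 + a*(7*s - 8) - 14*s + 8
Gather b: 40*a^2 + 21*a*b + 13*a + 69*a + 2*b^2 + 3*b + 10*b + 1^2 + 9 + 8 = 40*a^2 + 82*a + 2*b^2 + b*(21*a + 13) + 18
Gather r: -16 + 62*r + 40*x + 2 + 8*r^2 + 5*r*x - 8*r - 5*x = 8*r^2 + r*(5*x + 54) + 35*x - 14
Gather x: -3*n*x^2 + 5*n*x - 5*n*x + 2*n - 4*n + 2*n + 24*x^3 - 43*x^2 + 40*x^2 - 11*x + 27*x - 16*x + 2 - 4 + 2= 24*x^3 + x^2*(-3*n - 3)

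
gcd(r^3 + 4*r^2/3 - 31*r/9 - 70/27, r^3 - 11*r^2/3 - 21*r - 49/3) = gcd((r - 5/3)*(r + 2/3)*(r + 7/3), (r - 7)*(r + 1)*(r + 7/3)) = r + 7/3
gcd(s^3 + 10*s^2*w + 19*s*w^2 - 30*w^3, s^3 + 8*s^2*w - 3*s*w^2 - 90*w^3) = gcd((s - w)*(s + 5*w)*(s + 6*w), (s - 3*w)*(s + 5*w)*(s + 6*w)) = s^2 + 11*s*w + 30*w^2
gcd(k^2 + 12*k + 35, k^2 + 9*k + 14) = k + 7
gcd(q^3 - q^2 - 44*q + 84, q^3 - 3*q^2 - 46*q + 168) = q^2 + q - 42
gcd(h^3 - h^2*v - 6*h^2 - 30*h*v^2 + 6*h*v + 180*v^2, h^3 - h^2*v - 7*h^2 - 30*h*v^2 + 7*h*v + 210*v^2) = -h^2 + h*v + 30*v^2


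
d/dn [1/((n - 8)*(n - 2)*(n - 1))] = (-(n - 8)*(n - 2) - (n - 8)*(n - 1) - (n - 2)*(n - 1))/((n - 8)^2*(n - 2)^2*(n - 1)^2)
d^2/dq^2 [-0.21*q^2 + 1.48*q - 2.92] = -0.420000000000000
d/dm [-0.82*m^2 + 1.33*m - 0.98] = 1.33 - 1.64*m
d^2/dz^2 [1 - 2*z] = 0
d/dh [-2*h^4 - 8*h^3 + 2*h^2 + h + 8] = -8*h^3 - 24*h^2 + 4*h + 1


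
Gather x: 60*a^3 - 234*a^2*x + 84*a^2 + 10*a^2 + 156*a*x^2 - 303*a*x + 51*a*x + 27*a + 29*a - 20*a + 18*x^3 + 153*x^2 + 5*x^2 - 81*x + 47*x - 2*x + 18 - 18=60*a^3 + 94*a^2 + 36*a + 18*x^3 + x^2*(156*a + 158) + x*(-234*a^2 - 252*a - 36)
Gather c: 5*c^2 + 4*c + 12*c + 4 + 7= 5*c^2 + 16*c + 11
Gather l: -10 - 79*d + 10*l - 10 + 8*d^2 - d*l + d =8*d^2 - 78*d + l*(10 - d) - 20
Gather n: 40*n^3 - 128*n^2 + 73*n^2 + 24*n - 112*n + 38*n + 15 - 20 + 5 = 40*n^3 - 55*n^2 - 50*n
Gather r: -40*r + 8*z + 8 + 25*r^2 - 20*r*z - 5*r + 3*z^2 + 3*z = 25*r^2 + r*(-20*z - 45) + 3*z^2 + 11*z + 8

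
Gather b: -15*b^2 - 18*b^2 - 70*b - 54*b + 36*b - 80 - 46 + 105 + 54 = -33*b^2 - 88*b + 33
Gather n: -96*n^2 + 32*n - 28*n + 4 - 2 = -96*n^2 + 4*n + 2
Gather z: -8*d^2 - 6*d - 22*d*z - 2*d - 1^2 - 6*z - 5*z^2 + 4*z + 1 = -8*d^2 - 8*d - 5*z^2 + z*(-22*d - 2)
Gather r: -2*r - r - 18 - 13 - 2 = -3*r - 33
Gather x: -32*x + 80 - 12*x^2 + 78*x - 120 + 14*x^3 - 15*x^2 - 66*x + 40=14*x^3 - 27*x^2 - 20*x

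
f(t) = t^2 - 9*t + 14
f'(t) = 2*t - 9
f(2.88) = -3.63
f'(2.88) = -3.24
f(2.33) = -1.54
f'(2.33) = -4.34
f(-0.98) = 23.78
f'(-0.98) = -10.96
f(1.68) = 1.70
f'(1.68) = -5.64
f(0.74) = 7.89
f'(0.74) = -7.52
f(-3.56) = 58.71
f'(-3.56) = -16.12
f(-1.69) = 32.07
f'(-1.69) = -12.38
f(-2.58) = 43.88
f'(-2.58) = -14.16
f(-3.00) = 50.00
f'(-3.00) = -15.00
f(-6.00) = 104.00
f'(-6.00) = -21.00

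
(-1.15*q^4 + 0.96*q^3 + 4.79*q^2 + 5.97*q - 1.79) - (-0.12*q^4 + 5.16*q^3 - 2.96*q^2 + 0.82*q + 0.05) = -1.03*q^4 - 4.2*q^3 + 7.75*q^2 + 5.15*q - 1.84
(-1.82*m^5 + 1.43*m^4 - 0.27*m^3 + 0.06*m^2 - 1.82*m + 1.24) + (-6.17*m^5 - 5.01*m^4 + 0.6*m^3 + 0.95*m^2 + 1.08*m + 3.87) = -7.99*m^5 - 3.58*m^4 + 0.33*m^3 + 1.01*m^2 - 0.74*m + 5.11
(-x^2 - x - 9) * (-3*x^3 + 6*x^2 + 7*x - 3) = 3*x^5 - 3*x^4 + 14*x^3 - 58*x^2 - 60*x + 27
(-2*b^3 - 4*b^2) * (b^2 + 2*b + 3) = -2*b^5 - 8*b^4 - 14*b^3 - 12*b^2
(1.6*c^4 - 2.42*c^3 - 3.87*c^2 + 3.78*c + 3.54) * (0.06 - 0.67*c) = -1.072*c^5 + 1.7174*c^4 + 2.4477*c^3 - 2.7648*c^2 - 2.145*c + 0.2124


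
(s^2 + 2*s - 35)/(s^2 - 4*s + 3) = (s^2 + 2*s - 35)/(s^2 - 4*s + 3)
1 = 1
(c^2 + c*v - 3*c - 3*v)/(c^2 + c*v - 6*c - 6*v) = (c - 3)/(c - 6)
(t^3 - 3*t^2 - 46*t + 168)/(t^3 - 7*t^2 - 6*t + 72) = (t + 7)/(t + 3)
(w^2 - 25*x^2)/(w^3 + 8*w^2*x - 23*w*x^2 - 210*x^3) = (w + 5*x)/(w^2 + 13*w*x + 42*x^2)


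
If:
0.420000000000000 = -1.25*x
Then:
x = -0.34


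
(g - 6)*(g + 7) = g^2 + g - 42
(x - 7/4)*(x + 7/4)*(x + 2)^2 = x^4 + 4*x^3 + 15*x^2/16 - 49*x/4 - 49/4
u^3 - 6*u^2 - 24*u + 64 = (u - 8)*(u - 2)*(u + 4)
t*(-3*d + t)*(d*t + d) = -3*d^2*t^2 - 3*d^2*t + d*t^3 + d*t^2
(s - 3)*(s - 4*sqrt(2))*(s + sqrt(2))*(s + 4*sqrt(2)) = s^4 - 3*s^3 + sqrt(2)*s^3 - 32*s^2 - 3*sqrt(2)*s^2 - 32*sqrt(2)*s + 96*s + 96*sqrt(2)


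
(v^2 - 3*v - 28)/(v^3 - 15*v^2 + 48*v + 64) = (v^2 - 3*v - 28)/(v^3 - 15*v^2 + 48*v + 64)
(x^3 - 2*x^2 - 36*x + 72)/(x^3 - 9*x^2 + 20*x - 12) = (x + 6)/(x - 1)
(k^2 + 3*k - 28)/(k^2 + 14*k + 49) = (k - 4)/(k + 7)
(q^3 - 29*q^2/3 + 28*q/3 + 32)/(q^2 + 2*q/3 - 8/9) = 3*(q^2 - 11*q + 24)/(3*q - 2)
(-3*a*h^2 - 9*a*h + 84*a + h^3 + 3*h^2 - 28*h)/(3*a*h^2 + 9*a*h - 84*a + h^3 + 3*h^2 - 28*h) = (-3*a + h)/(3*a + h)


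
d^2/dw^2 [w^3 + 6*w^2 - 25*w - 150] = 6*w + 12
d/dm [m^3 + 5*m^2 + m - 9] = 3*m^2 + 10*m + 1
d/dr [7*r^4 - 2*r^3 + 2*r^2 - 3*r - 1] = 28*r^3 - 6*r^2 + 4*r - 3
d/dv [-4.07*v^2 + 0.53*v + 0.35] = 0.53 - 8.14*v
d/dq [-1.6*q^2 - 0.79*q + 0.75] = -3.2*q - 0.79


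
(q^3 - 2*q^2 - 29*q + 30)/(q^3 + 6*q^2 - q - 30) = (q^2 - 7*q + 6)/(q^2 + q - 6)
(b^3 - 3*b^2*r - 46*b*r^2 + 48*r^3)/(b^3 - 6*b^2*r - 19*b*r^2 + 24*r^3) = (b + 6*r)/(b + 3*r)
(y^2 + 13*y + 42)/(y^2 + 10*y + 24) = (y + 7)/(y + 4)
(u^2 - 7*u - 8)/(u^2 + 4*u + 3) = (u - 8)/(u + 3)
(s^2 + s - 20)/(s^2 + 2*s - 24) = (s + 5)/(s + 6)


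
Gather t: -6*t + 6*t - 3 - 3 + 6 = 0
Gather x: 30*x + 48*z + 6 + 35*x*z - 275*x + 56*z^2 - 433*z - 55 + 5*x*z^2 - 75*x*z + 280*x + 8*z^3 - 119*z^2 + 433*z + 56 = x*(5*z^2 - 40*z + 35) + 8*z^3 - 63*z^2 + 48*z + 7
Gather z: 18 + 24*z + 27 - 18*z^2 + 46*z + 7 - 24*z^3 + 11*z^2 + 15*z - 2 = -24*z^3 - 7*z^2 + 85*z + 50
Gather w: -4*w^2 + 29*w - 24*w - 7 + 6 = -4*w^2 + 5*w - 1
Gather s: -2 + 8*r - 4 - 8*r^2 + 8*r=-8*r^2 + 16*r - 6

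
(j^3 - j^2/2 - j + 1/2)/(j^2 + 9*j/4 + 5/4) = 2*(2*j^2 - 3*j + 1)/(4*j + 5)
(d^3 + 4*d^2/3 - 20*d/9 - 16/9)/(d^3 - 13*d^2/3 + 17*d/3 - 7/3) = (9*d^3 + 12*d^2 - 20*d - 16)/(3*(3*d^3 - 13*d^2 + 17*d - 7))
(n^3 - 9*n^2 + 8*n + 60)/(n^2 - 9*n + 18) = (n^2 - 3*n - 10)/(n - 3)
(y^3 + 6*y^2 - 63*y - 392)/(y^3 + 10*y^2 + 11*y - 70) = (y^2 - y - 56)/(y^2 + 3*y - 10)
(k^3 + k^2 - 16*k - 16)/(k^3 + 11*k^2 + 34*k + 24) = (k - 4)/(k + 6)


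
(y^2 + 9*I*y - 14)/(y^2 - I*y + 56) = (y + 2*I)/(y - 8*I)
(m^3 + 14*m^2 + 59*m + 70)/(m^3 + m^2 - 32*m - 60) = (m + 7)/(m - 6)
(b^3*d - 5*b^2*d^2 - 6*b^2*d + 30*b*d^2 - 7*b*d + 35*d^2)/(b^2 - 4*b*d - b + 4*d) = d*(b^3 - 5*b^2*d - 6*b^2 + 30*b*d - 7*b + 35*d)/(b^2 - 4*b*d - b + 4*d)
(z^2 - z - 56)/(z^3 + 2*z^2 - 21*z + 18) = (z^2 - z - 56)/(z^3 + 2*z^2 - 21*z + 18)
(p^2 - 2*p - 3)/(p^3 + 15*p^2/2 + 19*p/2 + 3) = 2*(p - 3)/(2*p^2 + 13*p + 6)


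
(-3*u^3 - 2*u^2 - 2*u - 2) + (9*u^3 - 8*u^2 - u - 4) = 6*u^3 - 10*u^2 - 3*u - 6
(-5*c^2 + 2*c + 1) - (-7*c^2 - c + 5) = 2*c^2 + 3*c - 4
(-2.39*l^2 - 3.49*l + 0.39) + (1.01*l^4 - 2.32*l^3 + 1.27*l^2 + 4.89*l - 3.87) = 1.01*l^4 - 2.32*l^3 - 1.12*l^2 + 1.4*l - 3.48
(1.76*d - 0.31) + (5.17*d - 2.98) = 6.93*d - 3.29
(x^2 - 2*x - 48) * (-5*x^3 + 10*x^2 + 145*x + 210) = -5*x^5 + 20*x^4 + 365*x^3 - 560*x^2 - 7380*x - 10080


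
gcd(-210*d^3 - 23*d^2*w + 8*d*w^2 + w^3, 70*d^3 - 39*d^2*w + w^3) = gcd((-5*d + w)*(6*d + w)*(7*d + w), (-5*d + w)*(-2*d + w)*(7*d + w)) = -35*d^2 + 2*d*w + w^2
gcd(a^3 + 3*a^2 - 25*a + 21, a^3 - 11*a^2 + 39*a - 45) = a - 3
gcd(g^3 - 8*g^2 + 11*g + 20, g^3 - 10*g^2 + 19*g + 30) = g^2 - 4*g - 5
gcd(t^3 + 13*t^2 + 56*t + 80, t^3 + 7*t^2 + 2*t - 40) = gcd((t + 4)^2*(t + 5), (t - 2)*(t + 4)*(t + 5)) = t^2 + 9*t + 20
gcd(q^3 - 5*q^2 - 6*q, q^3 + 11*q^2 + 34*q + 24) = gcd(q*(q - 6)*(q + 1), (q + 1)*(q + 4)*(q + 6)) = q + 1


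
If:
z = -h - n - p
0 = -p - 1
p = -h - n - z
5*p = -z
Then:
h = -n - 4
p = -1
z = 5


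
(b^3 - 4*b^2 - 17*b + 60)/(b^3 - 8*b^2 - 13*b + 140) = (b - 3)/(b - 7)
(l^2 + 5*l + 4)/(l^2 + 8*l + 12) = (l^2 + 5*l + 4)/(l^2 + 8*l + 12)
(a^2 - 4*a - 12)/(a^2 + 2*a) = (a - 6)/a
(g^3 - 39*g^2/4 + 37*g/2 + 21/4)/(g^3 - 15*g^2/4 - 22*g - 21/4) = (g - 3)/(g + 3)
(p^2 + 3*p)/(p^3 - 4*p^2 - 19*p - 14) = p*(p + 3)/(p^3 - 4*p^2 - 19*p - 14)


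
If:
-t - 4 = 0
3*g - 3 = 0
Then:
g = 1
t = -4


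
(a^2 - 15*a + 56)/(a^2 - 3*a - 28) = (a - 8)/(a + 4)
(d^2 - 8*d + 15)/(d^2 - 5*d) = (d - 3)/d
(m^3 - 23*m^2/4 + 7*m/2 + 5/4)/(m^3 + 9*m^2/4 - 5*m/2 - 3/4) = (m - 5)/(m + 3)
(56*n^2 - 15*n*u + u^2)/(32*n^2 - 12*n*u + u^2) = (-7*n + u)/(-4*n + u)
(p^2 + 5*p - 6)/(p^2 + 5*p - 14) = (p^2 + 5*p - 6)/(p^2 + 5*p - 14)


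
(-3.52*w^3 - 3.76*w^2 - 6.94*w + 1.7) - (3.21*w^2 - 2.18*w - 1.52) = -3.52*w^3 - 6.97*w^2 - 4.76*w + 3.22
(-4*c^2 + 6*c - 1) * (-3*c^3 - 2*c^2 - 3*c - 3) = 12*c^5 - 10*c^4 + 3*c^3 - 4*c^2 - 15*c + 3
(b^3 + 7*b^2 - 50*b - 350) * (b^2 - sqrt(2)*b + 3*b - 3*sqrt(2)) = b^5 - sqrt(2)*b^4 + 10*b^4 - 29*b^3 - 10*sqrt(2)*b^3 - 500*b^2 + 29*sqrt(2)*b^2 - 1050*b + 500*sqrt(2)*b + 1050*sqrt(2)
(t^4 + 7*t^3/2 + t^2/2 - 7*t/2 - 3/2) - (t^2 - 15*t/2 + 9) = t^4 + 7*t^3/2 - t^2/2 + 4*t - 21/2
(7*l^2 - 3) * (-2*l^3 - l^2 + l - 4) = -14*l^5 - 7*l^4 + 13*l^3 - 25*l^2 - 3*l + 12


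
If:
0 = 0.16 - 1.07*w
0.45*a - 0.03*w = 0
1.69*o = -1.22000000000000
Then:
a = 0.01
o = -0.72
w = 0.15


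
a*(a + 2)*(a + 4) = a^3 + 6*a^2 + 8*a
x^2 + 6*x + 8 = (x + 2)*(x + 4)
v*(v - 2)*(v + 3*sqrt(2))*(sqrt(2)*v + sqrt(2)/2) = sqrt(2)*v^4 - 3*sqrt(2)*v^3/2 + 6*v^3 - 9*v^2 - sqrt(2)*v^2 - 6*v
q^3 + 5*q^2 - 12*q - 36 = (q - 3)*(q + 2)*(q + 6)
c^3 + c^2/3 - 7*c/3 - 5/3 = (c - 5/3)*(c + 1)^2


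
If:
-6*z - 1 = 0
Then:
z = -1/6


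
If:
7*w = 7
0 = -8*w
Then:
No Solution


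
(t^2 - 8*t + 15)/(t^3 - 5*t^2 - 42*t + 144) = (t - 5)/(t^2 - 2*t - 48)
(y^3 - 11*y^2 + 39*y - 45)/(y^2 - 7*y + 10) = (y^2 - 6*y + 9)/(y - 2)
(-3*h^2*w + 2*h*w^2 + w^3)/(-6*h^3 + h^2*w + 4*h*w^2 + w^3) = w/(2*h + w)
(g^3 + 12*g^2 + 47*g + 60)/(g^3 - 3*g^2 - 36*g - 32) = (g^2 + 8*g + 15)/(g^2 - 7*g - 8)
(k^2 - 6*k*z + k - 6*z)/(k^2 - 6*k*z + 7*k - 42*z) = (k + 1)/(k + 7)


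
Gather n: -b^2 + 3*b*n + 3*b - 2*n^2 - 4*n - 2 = -b^2 + 3*b - 2*n^2 + n*(3*b - 4) - 2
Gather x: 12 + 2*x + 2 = 2*x + 14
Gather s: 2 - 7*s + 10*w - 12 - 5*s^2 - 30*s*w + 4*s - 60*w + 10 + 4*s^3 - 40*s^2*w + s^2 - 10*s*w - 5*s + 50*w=4*s^3 + s^2*(-40*w - 4) + s*(-40*w - 8)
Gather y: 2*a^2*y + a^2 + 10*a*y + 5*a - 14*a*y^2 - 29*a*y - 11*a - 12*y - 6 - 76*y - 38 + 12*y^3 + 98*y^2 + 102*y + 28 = a^2 - 6*a + 12*y^3 + y^2*(98 - 14*a) + y*(2*a^2 - 19*a + 14) - 16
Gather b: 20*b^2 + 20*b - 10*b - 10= 20*b^2 + 10*b - 10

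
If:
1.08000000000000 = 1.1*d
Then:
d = 0.98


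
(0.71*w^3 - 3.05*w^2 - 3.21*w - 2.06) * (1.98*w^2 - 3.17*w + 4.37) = 1.4058*w^5 - 8.2897*w^4 + 6.4154*w^3 - 7.2316*w^2 - 7.4975*w - 9.0022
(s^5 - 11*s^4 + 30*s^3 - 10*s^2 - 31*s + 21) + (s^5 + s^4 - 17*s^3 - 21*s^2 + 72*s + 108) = 2*s^5 - 10*s^4 + 13*s^3 - 31*s^2 + 41*s + 129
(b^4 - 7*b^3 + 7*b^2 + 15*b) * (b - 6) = b^5 - 13*b^4 + 49*b^3 - 27*b^2 - 90*b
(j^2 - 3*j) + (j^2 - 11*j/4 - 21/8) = 2*j^2 - 23*j/4 - 21/8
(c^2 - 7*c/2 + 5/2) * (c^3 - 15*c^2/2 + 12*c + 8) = c^5 - 11*c^4 + 163*c^3/4 - 211*c^2/4 + 2*c + 20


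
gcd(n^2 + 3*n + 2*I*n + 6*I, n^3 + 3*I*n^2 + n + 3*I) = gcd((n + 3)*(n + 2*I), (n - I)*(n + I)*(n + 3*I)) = 1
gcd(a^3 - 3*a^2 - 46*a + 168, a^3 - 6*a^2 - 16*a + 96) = a^2 - 10*a + 24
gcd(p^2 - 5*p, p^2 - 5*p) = p^2 - 5*p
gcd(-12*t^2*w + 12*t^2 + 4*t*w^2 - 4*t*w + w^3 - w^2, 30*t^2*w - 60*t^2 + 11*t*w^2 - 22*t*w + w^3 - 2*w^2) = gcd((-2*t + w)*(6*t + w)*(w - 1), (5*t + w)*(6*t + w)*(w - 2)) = 6*t + w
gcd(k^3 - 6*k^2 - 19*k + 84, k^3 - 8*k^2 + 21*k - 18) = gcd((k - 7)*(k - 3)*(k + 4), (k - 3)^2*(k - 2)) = k - 3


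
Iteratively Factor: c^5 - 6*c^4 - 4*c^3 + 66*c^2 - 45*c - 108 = (c - 3)*(c^4 - 3*c^3 - 13*c^2 + 27*c + 36) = (c - 3)*(c + 1)*(c^3 - 4*c^2 - 9*c + 36) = (c - 4)*(c - 3)*(c + 1)*(c^2 - 9) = (c - 4)*(c - 3)*(c + 1)*(c + 3)*(c - 3)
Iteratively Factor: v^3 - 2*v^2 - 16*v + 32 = (v + 4)*(v^2 - 6*v + 8) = (v - 4)*(v + 4)*(v - 2)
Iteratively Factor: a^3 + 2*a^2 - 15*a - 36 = (a + 3)*(a^2 - a - 12) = (a + 3)^2*(a - 4)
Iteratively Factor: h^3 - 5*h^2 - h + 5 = (h - 5)*(h^2 - 1) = (h - 5)*(h + 1)*(h - 1)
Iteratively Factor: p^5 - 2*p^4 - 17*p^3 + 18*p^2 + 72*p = (p - 3)*(p^4 + p^3 - 14*p^2 - 24*p) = (p - 3)*(p + 2)*(p^3 - p^2 - 12*p) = p*(p - 3)*(p + 2)*(p^2 - p - 12) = p*(p - 4)*(p - 3)*(p + 2)*(p + 3)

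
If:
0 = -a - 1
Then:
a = -1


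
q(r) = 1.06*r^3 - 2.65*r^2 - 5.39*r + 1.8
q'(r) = 3.18*r^2 - 5.3*r - 5.39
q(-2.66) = -22.56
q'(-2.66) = 31.21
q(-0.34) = 3.28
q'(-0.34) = -3.22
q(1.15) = -6.29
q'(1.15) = -7.28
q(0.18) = 0.75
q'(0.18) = -6.24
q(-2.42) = -15.70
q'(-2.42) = 26.06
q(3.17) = -8.15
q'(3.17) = 9.76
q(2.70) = -11.21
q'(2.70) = 3.48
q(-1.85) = -4.01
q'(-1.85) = 15.30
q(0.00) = 1.80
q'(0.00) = -5.39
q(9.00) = 511.38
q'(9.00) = 204.49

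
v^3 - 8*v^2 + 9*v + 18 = (v - 6)*(v - 3)*(v + 1)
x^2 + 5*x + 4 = (x + 1)*(x + 4)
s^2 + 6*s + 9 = (s + 3)^2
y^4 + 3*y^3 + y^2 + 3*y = y*(y + 3)*(y - I)*(y + I)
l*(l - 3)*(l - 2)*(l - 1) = l^4 - 6*l^3 + 11*l^2 - 6*l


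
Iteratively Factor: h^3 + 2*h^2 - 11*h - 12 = (h + 4)*(h^2 - 2*h - 3) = (h - 3)*(h + 4)*(h + 1)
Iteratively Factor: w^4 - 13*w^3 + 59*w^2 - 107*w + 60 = (w - 3)*(w^3 - 10*w^2 + 29*w - 20) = (w - 3)*(w - 1)*(w^2 - 9*w + 20) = (w - 5)*(w - 3)*(w - 1)*(w - 4)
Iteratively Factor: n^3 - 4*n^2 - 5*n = (n + 1)*(n^2 - 5*n) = (n - 5)*(n + 1)*(n)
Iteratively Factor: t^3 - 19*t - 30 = (t + 2)*(t^2 - 2*t - 15) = (t - 5)*(t + 2)*(t + 3)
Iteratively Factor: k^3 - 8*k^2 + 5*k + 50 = (k - 5)*(k^2 - 3*k - 10) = (k - 5)^2*(k + 2)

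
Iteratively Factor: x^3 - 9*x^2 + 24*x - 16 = (x - 4)*(x^2 - 5*x + 4) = (x - 4)*(x - 1)*(x - 4)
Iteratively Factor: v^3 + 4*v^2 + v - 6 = (v + 3)*(v^2 + v - 2) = (v + 2)*(v + 3)*(v - 1)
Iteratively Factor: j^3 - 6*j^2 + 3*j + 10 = (j + 1)*(j^2 - 7*j + 10) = (j - 5)*(j + 1)*(j - 2)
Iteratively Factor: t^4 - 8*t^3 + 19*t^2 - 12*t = (t - 1)*(t^3 - 7*t^2 + 12*t) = (t - 3)*(t - 1)*(t^2 - 4*t) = t*(t - 3)*(t - 1)*(t - 4)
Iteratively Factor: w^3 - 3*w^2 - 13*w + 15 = (w - 1)*(w^2 - 2*w - 15) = (w - 5)*(w - 1)*(w + 3)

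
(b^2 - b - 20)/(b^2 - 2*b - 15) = (b + 4)/(b + 3)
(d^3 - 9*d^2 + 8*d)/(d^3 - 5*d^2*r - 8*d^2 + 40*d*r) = (1 - d)/(-d + 5*r)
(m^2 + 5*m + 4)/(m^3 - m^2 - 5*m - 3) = (m + 4)/(m^2 - 2*m - 3)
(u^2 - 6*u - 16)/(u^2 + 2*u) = (u - 8)/u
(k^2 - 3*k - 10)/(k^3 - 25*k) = (k + 2)/(k*(k + 5))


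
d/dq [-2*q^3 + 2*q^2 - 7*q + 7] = -6*q^2 + 4*q - 7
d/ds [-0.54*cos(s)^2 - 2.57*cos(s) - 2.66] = (1.08*cos(s) + 2.57)*sin(s)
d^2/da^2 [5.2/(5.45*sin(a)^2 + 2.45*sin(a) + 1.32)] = (-617.812*sin(a)^4 - 208.299*sin(a)^3 + 1045.1402*sin(a)^2 + 433.4148*sin(a) - 12.3916)/(5.45*sin(a)^2 + 2.45*sin(a) + 1.32)^3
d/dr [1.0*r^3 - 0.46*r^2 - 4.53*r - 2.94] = 3.0*r^2 - 0.92*r - 4.53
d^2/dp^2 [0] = 0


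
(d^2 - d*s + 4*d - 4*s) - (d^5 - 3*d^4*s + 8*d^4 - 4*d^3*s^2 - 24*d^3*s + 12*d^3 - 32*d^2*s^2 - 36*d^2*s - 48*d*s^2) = -d^5 + 3*d^4*s - 8*d^4 + 4*d^3*s^2 + 24*d^3*s - 12*d^3 + 32*d^2*s^2 + 36*d^2*s + d^2 + 48*d*s^2 - d*s + 4*d - 4*s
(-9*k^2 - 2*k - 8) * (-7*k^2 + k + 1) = 63*k^4 + 5*k^3 + 45*k^2 - 10*k - 8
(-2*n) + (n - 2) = -n - 2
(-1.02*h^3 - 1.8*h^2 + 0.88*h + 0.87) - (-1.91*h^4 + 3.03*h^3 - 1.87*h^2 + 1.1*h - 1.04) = 1.91*h^4 - 4.05*h^3 + 0.0700000000000001*h^2 - 0.22*h + 1.91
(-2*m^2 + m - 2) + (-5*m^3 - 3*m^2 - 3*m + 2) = -5*m^3 - 5*m^2 - 2*m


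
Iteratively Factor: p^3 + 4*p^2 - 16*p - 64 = (p - 4)*(p^2 + 8*p + 16) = (p - 4)*(p + 4)*(p + 4)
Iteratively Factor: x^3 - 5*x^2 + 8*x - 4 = (x - 1)*(x^2 - 4*x + 4) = (x - 2)*(x - 1)*(x - 2)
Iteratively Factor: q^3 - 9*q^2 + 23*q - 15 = (q - 5)*(q^2 - 4*q + 3) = (q - 5)*(q - 1)*(q - 3)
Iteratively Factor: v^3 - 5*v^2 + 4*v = (v)*(v^2 - 5*v + 4) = v*(v - 4)*(v - 1)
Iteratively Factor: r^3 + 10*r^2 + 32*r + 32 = (r + 2)*(r^2 + 8*r + 16) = (r + 2)*(r + 4)*(r + 4)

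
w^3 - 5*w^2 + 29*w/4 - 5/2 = (w - 5/2)*(w - 2)*(w - 1/2)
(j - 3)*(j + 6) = j^2 + 3*j - 18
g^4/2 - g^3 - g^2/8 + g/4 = g*(g/2 + 1/4)*(g - 2)*(g - 1/2)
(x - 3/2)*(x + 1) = x^2 - x/2 - 3/2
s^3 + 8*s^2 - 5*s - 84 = (s - 3)*(s + 4)*(s + 7)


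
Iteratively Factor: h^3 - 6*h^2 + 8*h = (h - 2)*(h^2 - 4*h) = (h - 4)*(h - 2)*(h)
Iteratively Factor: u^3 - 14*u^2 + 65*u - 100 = (u - 5)*(u^2 - 9*u + 20) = (u - 5)^2*(u - 4)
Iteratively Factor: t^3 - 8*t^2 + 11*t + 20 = (t - 4)*(t^2 - 4*t - 5) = (t - 5)*(t - 4)*(t + 1)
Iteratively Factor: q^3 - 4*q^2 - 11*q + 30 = (q + 3)*(q^2 - 7*q + 10) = (q - 5)*(q + 3)*(q - 2)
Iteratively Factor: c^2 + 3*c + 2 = (c + 2)*(c + 1)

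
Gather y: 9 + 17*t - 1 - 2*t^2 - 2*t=-2*t^2 + 15*t + 8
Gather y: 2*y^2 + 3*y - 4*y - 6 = 2*y^2 - y - 6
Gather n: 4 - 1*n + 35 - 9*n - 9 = 30 - 10*n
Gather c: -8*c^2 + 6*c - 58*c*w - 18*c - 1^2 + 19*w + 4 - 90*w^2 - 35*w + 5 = -8*c^2 + c*(-58*w - 12) - 90*w^2 - 16*w + 8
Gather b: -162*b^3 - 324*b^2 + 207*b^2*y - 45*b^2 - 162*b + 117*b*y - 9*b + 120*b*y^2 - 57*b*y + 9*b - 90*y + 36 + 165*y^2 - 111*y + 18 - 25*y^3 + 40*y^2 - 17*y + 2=-162*b^3 + b^2*(207*y - 369) + b*(120*y^2 + 60*y - 162) - 25*y^3 + 205*y^2 - 218*y + 56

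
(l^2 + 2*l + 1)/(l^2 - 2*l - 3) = (l + 1)/(l - 3)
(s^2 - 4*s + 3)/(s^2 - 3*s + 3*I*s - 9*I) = (s - 1)/(s + 3*I)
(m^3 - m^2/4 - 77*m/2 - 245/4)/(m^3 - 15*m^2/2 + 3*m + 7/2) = (4*m^2 + 27*m + 35)/(2*(2*m^2 - m - 1))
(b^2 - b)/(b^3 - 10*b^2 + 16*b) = (b - 1)/(b^2 - 10*b + 16)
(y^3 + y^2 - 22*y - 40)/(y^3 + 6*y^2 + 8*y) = (y - 5)/y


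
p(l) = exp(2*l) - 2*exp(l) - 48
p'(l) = 2*exp(2*l) - 2*exp(l)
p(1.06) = -45.44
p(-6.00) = -48.00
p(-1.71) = -48.33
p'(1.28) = 18.68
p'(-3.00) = -0.09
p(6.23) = 256752.12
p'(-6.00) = 0.00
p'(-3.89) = -0.04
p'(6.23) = 514615.75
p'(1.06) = 10.89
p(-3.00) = -48.10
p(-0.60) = -48.80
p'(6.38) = 694849.55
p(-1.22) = -48.50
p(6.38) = 346786.84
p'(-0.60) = -0.50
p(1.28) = -42.26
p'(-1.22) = -0.42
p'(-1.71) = -0.30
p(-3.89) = -48.04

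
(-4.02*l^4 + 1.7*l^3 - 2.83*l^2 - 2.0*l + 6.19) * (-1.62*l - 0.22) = 6.5124*l^5 - 1.8696*l^4 + 4.2106*l^3 + 3.8626*l^2 - 9.5878*l - 1.3618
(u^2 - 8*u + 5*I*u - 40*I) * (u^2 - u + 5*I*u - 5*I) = u^4 - 9*u^3 + 10*I*u^3 - 17*u^2 - 90*I*u^2 + 225*u + 80*I*u - 200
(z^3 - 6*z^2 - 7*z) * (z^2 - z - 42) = z^5 - 7*z^4 - 43*z^3 + 259*z^2 + 294*z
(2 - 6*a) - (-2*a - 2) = 4 - 4*a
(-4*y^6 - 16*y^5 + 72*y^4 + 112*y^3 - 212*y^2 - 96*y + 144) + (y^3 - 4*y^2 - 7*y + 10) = -4*y^6 - 16*y^5 + 72*y^4 + 113*y^3 - 216*y^2 - 103*y + 154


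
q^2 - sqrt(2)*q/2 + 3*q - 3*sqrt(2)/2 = (q + 3)*(q - sqrt(2)/2)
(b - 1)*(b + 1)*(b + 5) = b^3 + 5*b^2 - b - 5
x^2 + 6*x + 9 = (x + 3)^2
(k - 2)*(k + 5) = k^2 + 3*k - 10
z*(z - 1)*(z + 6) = z^3 + 5*z^2 - 6*z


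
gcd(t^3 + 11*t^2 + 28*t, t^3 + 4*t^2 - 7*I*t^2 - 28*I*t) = t^2 + 4*t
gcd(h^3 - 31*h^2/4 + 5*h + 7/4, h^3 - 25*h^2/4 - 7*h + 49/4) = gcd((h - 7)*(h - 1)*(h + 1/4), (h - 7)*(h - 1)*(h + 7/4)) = h^2 - 8*h + 7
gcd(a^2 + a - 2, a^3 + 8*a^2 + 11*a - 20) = a - 1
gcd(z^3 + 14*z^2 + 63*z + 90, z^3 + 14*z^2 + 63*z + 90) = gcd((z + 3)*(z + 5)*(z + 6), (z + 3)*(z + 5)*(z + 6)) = z^3 + 14*z^2 + 63*z + 90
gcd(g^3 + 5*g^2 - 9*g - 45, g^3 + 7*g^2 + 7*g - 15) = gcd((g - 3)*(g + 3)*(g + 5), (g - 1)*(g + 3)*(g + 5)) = g^2 + 8*g + 15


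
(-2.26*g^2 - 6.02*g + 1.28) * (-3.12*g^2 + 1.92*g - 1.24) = 7.0512*g^4 + 14.4432*g^3 - 12.7496*g^2 + 9.9224*g - 1.5872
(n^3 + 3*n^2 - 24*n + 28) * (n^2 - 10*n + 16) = n^5 - 7*n^4 - 38*n^3 + 316*n^2 - 664*n + 448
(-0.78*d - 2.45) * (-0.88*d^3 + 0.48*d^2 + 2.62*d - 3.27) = 0.6864*d^4 + 1.7816*d^3 - 3.2196*d^2 - 3.8684*d + 8.0115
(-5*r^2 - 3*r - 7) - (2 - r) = -5*r^2 - 2*r - 9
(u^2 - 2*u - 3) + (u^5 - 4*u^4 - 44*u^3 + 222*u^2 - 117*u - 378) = u^5 - 4*u^4 - 44*u^3 + 223*u^2 - 119*u - 381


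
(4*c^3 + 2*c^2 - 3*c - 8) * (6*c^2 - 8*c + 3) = 24*c^5 - 20*c^4 - 22*c^3 - 18*c^2 + 55*c - 24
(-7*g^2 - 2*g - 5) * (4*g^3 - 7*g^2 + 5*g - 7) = -28*g^5 + 41*g^4 - 41*g^3 + 74*g^2 - 11*g + 35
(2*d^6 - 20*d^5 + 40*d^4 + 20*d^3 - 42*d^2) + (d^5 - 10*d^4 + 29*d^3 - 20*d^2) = 2*d^6 - 19*d^5 + 30*d^4 + 49*d^3 - 62*d^2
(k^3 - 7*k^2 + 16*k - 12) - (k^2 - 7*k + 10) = k^3 - 8*k^2 + 23*k - 22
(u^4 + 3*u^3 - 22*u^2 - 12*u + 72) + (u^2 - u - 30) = u^4 + 3*u^3 - 21*u^2 - 13*u + 42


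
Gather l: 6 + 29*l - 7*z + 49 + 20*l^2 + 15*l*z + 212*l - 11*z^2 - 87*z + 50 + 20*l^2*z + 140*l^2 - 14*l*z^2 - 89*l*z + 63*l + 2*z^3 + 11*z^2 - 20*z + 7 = l^2*(20*z + 160) + l*(-14*z^2 - 74*z + 304) + 2*z^3 - 114*z + 112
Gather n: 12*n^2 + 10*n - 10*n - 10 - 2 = 12*n^2 - 12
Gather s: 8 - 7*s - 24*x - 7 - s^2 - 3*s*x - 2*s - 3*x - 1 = -s^2 + s*(-3*x - 9) - 27*x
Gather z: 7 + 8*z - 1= 8*z + 6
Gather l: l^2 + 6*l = l^2 + 6*l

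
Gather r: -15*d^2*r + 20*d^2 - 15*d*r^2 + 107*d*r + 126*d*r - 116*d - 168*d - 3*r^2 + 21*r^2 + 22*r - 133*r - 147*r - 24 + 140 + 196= 20*d^2 - 284*d + r^2*(18 - 15*d) + r*(-15*d^2 + 233*d - 258) + 312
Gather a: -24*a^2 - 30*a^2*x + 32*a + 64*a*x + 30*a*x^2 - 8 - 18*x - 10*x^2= a^2*(-30*x - 24) + a*(30*x^2 + 64*x + 32) - 10*x^2 - 18*x - 8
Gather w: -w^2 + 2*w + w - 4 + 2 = -w^2 + 3*w - 2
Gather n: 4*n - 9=4*n - 9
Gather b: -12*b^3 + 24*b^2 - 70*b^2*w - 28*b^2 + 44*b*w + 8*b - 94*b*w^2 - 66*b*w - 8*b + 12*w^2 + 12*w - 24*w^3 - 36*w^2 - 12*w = -12*b^3 + b^2*(-70*w - 4) + b*(-94*w^2 - 22*w) - 24*w^3 - 24*w^2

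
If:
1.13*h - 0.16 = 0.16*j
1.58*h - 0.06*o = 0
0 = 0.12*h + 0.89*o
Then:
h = 0.00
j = -1.00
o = 0.00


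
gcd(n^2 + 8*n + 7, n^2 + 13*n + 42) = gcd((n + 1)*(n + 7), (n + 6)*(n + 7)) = n + 7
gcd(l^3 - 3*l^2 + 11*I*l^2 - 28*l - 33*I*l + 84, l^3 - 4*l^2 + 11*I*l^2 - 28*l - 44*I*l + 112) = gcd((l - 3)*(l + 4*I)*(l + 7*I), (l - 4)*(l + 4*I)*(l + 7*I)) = l^2 + 11*I*l - 28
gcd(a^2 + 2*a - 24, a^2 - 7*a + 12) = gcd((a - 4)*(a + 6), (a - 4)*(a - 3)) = a - 4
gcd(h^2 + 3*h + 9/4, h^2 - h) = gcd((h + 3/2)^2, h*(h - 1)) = 1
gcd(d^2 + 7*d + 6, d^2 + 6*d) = d + 6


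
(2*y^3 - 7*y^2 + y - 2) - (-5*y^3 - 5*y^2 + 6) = 7*y^3 - 2*y^2 + y - 8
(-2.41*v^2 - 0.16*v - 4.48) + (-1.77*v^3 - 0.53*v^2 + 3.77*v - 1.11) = -1.77*v^3 - 2.94*v^2 + 3.61*v - 5.59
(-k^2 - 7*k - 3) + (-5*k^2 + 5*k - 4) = -6*k^2 - 2*k - 7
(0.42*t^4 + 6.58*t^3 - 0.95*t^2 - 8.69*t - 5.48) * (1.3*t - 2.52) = 0.546*t^5 + 7.4956*t^4 - 17.8166*t^3 - 8.903*t^2 + 14.7748*t + 13.8096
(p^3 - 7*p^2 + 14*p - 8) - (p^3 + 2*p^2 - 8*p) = -9*p^2 + 22*p - 8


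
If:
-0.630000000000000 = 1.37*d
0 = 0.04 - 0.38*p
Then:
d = -0.46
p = 0.11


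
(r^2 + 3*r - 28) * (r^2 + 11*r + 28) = r^4 + 14*r^3 + 33*r^2 - 224*r - 784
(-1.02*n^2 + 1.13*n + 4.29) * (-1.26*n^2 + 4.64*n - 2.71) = 1.2852*n^4 - 6.1566*n^3 + 2.602*n^2 + 16.8433*n - 11.6259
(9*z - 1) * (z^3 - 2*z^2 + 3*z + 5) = 9*z^4 - 19*z^3 + 29*z^2 + 42*z - 5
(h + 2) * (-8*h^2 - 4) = -8*h^3 - 16*h^2 - 4*h - 8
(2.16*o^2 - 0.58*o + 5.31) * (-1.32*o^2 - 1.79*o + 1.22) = -2.8512*o^4 - 3.1008*o^3 - 3.3358*o^2 - 10.2125*o + 6.4782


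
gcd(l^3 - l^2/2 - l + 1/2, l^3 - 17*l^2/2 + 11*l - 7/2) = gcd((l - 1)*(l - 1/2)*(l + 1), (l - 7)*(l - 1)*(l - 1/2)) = l^2 - 3*l/2 + 1/2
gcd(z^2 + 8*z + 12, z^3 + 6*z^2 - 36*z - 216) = z + 6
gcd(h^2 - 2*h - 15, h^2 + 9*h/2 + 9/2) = h + 3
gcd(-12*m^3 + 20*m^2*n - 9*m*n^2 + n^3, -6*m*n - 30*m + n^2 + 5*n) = 6*m - n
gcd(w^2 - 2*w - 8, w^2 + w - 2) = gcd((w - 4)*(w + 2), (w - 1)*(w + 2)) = w + 2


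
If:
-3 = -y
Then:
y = 3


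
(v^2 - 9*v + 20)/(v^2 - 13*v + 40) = (v - 4)/(v - 8)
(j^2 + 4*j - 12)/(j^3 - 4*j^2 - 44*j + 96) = 1/(j - 8)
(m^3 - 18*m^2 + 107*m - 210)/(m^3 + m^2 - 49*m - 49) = (m^2 - 11*m + 30)/(m^2 + 8*m + 7)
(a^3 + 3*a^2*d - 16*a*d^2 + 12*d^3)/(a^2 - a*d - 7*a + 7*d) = (a^2 + 4*a*d - 12*d^2)/(a - 7)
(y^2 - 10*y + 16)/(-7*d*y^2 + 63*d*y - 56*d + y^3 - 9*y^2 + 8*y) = (y - 2)/(-7*d*y + 7*d + y^2 - y)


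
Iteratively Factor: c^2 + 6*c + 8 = (c + 4)*(c + 2)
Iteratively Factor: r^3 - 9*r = (r)*(r^2 - 9) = r*(r + 3)*(r - 3)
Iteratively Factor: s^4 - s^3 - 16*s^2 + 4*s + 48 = (s + 3)*(s^3 - 4*s^2 - 4*s + 16) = (s - 4)*(s + 3)*(s^2 - 4) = (s - 4)*(s + 2)*(s + 3)*(s - 2)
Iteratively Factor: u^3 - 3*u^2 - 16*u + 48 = (u + 4)*(u^2 - 7*u + 12) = (u - 3)*(u + 4)*(u - 4)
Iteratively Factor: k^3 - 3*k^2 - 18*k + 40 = (k - 5)*(k^2 + 2*k - 8) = (k - 5)*(k + 4)*(k - 2)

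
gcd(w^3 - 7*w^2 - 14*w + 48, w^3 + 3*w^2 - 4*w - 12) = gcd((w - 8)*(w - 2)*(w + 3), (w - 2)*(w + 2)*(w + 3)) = w^2 + w - 6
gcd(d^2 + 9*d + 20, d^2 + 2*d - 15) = d + 5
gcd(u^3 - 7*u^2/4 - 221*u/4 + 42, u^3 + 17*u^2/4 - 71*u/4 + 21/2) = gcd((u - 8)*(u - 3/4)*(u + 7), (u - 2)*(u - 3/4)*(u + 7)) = u^2 + 25*u/4 - 21/4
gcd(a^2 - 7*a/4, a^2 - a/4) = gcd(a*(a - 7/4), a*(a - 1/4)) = a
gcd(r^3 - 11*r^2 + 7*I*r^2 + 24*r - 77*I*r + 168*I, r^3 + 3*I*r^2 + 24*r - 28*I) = r + 7*I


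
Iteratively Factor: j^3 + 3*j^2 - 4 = (j + 2)*(j^2 + j - 2) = (j - 1)*(j + 2)*(j + 2)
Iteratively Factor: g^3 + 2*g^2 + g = (g + 1)*(g^2 + g) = (g + 1)^2*(g)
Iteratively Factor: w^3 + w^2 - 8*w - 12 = (w + 2)*(w^2 - w - 6) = (w - 3)*(w + 2)*(w + 2)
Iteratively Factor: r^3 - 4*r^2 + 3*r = (r)*(r^2 - 4*r + 3) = r*(r - 1)*(r - 3)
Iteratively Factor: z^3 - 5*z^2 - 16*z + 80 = (z + 4)*(z^2 - 9*z + 20) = (z - 4)*(z + 4)*(z - 5)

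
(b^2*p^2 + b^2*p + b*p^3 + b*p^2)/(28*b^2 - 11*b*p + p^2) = b*p*(b*p + b + p^2 + p)/(28*b^2 - 11*b*p + p^2)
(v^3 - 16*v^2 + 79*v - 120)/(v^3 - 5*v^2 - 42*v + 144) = (v - 5)/(v + 6)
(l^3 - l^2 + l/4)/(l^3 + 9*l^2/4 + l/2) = (4*l^2 - 4*l + 1)/(4*l^2 + 9*l + 2)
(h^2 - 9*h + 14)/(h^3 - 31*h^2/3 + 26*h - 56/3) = 3/(3*h - 4)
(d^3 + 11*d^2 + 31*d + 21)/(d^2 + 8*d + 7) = d + 3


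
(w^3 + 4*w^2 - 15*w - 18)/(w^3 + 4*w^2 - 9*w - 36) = (w^2 + 7*w + 6)/(w^2 + 7*w + 12)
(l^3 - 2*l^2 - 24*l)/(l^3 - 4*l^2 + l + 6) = l*(l^2 - 2*l - 24)/(l^3 - 4*l^2 + l + 6)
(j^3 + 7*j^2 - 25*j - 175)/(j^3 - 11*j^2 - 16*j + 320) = (j^2 + 2*j - 35)/(j^2 - 16*j + 64)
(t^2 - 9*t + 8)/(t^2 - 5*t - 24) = (t - 1)/(t + 3)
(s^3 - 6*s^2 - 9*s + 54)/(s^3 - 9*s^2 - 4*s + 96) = (s^2 - 9*s + 18)/(s^2 - 12*s + 32)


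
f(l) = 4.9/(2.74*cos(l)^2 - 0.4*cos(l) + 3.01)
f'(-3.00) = 0.11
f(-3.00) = 0.80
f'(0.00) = 0.00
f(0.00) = 0.92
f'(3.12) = -0.02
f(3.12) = 0.80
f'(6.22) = -0.06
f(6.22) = 0.92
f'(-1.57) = 0.21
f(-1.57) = 1.63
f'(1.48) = 0.05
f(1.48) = 1.64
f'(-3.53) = -0.31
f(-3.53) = 0.86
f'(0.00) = 0.00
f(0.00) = 0.92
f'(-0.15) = -0.13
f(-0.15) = 0.93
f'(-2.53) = 0.51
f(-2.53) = 0.95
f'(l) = 4.9*(5.48*sin(l)*cos(l) - 0.4*sin(l))/(2.74*cos(l)^2 - 0.4*cos(l) + 3.01)^2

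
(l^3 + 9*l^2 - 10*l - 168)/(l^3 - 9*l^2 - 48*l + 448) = (l^2 + 2*l - 24)/(l^2 - 16*l + 64)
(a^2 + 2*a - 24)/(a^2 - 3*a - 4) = (a + 6)/(a + 1)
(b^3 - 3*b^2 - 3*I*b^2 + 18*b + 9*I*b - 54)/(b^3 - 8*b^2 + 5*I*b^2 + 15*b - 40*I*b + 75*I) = (b^2 - 3*I*b + 18)/(b^2 + 5*b*(-1 + I) - 25*I)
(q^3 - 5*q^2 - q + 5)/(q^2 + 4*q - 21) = (q^3 - 5*q^2 - q + 5)/(q^2 + 4*q - 21)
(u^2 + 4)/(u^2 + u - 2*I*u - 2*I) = (u + 2*I)/(u + 1)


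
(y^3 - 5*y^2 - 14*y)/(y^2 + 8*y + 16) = y*(y^2 - 5*y - 14)/(y^2 + 8*y + 16)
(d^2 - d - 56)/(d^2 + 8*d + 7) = (d - 8)/(d + 1)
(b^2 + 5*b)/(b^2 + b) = (b + 5)/(b + 1)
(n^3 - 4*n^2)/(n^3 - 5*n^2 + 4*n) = n/(n - 1)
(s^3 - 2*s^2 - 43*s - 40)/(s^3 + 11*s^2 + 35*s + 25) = (s - 8)/(s + 5)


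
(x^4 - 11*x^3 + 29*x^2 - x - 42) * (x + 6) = x^5 - 5*x^4 - 37*x^3 + 173*x^2 - 48*x - 252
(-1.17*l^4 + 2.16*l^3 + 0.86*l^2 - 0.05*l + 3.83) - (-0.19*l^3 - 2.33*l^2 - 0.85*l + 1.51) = -1.17*l^4 + 2.35*l^3 + 3.19*l^2 + 0.8*l + 2.32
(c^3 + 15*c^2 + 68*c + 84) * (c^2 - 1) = c^5 + 15*c^4 + 67*c^3 + 69*c^2 - 68*c - 84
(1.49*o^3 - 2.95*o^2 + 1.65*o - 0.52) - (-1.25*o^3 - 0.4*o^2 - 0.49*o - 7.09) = 2.74*o^3 - 2.55*o^2 + 2.14*o + 6.57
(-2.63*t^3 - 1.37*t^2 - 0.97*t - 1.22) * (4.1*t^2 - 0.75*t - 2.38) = -10.783*t^5 - 3.6445*t^4 + 3.3099*t^3 - 1.0139*t^2 + 3.2236*t + 2.9036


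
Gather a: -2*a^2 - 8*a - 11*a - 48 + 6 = -2*a^2 - 19*a - 42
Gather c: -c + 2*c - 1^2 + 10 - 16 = c - 7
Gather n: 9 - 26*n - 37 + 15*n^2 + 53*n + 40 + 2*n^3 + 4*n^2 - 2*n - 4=2*n^3 + 19*n^2 + 25*n + 8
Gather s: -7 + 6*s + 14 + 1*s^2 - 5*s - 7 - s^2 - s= 0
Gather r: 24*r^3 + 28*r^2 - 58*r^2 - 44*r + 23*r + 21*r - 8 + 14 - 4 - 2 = 24*r^3 - 30*r^2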